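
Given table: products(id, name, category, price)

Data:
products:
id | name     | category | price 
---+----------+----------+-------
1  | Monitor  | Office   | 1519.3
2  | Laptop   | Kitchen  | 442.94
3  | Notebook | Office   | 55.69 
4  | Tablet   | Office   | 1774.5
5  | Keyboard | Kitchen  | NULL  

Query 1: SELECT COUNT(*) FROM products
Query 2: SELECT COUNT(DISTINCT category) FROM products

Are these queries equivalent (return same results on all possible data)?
No, not equivalent

Query 1 returns: [(5,)]
Query 2 returns: [(2,)]

Reason: COUNT(*) counts rows, COUNT(DISTINCT category) counts unique categorys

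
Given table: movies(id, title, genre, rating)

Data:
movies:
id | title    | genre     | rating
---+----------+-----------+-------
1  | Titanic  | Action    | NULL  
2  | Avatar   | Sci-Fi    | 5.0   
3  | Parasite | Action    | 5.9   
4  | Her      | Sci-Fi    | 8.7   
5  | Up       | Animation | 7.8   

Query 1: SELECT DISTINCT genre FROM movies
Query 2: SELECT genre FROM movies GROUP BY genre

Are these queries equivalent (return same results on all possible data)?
Yes, equivalent

Both queries return: [('Action',), ('Animation',), ('Sci-Fi',)]

Reason: Both get unique genres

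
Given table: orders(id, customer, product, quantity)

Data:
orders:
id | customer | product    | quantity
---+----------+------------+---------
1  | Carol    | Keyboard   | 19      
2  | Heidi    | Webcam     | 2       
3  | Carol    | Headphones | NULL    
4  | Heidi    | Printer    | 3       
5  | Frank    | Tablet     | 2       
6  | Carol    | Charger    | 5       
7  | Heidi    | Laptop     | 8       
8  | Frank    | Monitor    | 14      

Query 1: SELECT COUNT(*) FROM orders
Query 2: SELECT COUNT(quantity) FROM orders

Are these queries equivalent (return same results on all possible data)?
No, not equivalent

Query 1 returns: [(8,)]
Query 2 returns: [(7,)]

Reason: COUNT(*) includes NULLs, COUNT(column) excludes them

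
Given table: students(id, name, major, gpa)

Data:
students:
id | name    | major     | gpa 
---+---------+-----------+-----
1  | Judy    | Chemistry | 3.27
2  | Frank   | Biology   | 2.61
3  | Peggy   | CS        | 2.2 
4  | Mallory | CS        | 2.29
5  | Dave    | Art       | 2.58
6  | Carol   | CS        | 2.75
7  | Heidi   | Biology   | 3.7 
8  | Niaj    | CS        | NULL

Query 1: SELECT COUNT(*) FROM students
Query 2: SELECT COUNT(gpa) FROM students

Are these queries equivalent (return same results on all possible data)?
No, not equivalent

Query 1 returns: [(8,)]
Query 2 returns: [(7,)]

Reason: COUNT(*) includes NULLs, COUNT(column) excludes them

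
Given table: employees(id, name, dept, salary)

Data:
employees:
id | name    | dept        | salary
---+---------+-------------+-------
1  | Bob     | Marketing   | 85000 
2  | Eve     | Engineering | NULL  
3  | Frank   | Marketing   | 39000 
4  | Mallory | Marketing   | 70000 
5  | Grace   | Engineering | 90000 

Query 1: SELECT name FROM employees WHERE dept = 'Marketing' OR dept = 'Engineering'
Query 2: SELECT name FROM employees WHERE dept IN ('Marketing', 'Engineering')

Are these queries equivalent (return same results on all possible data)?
Yes, equivalent

Both queries return: [('Bob',), ('Eve',), ('Frank',), ('Grace',), ('Mallory',)]

Reason: OR vs IN are equivalent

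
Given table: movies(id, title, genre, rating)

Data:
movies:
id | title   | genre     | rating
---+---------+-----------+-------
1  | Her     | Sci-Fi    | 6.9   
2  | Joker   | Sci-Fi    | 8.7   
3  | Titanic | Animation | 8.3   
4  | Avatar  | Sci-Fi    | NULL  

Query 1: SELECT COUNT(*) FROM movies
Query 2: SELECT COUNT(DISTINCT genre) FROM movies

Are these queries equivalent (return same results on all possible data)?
No, not equivalent

Query 1 returns: [(4,)]
Query 2 returns: [(2,)]

Reason: COUNT(*) counts rows, COUNT(DISTINCT genre) counts unique genres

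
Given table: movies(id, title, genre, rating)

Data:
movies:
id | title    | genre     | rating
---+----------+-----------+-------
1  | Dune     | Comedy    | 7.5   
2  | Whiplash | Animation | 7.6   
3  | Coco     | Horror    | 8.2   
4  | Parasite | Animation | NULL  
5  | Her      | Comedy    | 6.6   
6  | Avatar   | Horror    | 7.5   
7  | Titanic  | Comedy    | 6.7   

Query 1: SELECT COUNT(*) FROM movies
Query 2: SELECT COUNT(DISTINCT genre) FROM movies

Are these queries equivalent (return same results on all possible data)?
No, not equivalent

Query 1 returns: [(7,)]
Query 2 returns: [(3,)]

Reason: COUNT(*) counts rows, COUNT(DISTINCT genre) counts unique genres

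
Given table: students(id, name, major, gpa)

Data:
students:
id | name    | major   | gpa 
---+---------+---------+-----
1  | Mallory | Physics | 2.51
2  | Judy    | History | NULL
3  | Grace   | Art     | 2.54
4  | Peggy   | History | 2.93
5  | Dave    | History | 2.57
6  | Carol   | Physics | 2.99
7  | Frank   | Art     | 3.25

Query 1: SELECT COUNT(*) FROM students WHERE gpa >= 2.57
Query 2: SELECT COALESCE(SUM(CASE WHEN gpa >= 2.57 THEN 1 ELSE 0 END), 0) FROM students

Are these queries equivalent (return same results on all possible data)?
Yes, equivalent

Both queries return: [(4,)]

Reason: COUNT with WHERE vs conditional SUM (COALESCE handles empty-table NULL)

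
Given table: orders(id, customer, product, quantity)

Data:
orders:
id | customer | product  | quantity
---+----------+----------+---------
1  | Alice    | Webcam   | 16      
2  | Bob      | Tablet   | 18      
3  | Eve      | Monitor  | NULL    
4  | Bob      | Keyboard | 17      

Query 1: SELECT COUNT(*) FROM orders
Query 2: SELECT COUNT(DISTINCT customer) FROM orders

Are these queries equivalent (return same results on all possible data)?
No, not equivalent

Query 1 returns: [(4,)]
Query 2 returns: [(3,)]

Reason: COUNT(*) counts rows, COUNT(DISTINCT customer) counts unique customers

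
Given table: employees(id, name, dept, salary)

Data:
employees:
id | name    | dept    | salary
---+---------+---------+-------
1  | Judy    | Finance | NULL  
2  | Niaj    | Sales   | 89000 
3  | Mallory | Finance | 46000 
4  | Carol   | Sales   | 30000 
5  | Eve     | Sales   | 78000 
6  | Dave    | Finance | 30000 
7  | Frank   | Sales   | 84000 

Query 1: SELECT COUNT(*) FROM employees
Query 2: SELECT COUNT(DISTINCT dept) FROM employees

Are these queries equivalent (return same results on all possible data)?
No, not equivalent

Query 1 returns: [(7,)]
Query 2 returns: [(2,)]

Reason: COUNT(*) counts rows, COUNT(DISTINCT dept) counts unique depts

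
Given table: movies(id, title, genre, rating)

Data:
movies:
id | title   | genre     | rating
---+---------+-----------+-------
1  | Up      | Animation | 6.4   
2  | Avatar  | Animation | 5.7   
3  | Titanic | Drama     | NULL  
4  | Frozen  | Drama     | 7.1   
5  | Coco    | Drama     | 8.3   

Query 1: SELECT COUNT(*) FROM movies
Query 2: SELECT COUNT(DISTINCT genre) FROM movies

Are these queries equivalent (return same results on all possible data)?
No, not equivalent

Query 1 returns: [(5,)]
Query 2 returns: [(2,)]

Reason: COUNT(*) counts rows, COUNT(DISTINCT genre) counts unique genres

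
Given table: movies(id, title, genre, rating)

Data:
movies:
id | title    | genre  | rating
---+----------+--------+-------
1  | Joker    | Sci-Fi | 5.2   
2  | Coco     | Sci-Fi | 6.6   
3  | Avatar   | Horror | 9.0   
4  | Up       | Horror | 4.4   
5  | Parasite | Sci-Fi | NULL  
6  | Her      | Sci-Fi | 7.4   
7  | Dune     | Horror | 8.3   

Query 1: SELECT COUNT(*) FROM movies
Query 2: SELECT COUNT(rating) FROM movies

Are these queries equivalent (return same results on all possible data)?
No, not equivalent

Query 1 returns: [(7,)]
Query 2 returns: [(6,)]

Reason: COUNT(*) includes NULLs, COUNT(column) excludes them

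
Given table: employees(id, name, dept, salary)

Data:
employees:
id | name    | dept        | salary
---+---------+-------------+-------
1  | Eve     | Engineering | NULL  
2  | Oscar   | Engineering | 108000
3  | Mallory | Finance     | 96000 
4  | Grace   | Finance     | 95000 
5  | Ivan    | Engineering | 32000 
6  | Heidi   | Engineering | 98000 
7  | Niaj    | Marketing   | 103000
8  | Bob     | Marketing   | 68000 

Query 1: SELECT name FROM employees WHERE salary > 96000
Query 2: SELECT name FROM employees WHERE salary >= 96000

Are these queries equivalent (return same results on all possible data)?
No, not equivalent

Query 1 returns: [('Oscar',), ('Heidi',), ('Niaj',)]
Query 2 returns: [('Oscar',), ('Mallory',), ('Heidi',), ('Niaj',)]

Reason: > vs >= gives different results when salary = 96000 exists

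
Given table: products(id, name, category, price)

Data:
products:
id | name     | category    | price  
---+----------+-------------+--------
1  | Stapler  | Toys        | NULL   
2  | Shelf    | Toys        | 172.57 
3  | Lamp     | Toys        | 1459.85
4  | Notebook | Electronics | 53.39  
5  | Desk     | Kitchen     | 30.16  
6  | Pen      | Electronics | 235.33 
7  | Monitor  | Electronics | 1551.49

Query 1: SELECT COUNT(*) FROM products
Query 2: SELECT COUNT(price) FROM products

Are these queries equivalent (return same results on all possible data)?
No, not equivalent

Query 1 returns: [(7,)]
Query 2 returns: [(6,)]

Reason: COUNT(*) includes NULLs, COUNT(column) excludes them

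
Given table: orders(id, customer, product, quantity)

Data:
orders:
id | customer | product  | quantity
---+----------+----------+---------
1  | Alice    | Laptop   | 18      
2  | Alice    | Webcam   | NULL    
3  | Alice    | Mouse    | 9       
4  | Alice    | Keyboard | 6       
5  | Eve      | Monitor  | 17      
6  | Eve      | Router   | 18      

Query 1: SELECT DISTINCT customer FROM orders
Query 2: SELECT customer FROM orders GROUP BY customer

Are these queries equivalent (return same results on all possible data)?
Yes, equivalent

Both queries return: [('Alice',), ('Eve',)]

Reason: Both get unique customers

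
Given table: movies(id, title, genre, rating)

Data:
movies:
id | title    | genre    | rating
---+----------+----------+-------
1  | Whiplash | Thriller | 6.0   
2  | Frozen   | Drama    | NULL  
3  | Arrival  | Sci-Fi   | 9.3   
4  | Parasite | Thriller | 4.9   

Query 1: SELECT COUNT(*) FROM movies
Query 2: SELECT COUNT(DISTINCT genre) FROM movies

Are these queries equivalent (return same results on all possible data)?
No, not equivalent

Query 1 returns: [(4,)]
Query 2 returns: [(3,)]

Reason: COUNT(*) counts rows, COUNT(DISTINCT genre) counts unique genres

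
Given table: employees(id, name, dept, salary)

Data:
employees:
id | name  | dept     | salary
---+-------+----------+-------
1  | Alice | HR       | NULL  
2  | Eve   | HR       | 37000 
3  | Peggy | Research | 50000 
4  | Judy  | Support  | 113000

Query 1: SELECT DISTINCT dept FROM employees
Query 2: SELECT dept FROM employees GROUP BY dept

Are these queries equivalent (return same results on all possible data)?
Yes, equivalent

Both queries return: [('HR',), ('Research',), ('Support',)]

Reason: Both get unique depts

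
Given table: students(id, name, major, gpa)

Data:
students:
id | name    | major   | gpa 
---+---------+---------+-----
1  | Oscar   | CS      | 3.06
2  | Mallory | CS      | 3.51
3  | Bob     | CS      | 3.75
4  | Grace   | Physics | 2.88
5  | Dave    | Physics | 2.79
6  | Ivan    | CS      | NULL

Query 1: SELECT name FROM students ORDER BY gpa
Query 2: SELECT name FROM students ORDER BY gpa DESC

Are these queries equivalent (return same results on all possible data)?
No, not equivalent

Query 1 returns: [('Ivan',), ('Dave',), ('Grace',), ('Oscar',), ('Mallory',), ('Bob',)]
Query 2 returns: [('Bob',), ('Mallory',), ('Oscar',), ('Grace',), ('Dave',), ('Ivan',)]

Reason: ASC vs DESC gives opposite ordering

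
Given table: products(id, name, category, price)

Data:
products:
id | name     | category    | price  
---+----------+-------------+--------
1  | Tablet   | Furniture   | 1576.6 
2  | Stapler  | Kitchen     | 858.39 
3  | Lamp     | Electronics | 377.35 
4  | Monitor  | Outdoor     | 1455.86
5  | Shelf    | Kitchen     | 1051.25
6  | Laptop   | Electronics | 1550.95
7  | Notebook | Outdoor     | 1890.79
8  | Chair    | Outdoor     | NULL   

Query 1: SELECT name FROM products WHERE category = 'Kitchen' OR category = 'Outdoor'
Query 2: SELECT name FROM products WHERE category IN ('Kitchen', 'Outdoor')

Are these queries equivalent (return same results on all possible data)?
Yes, equivalent

Both queries return: [('Chair',), ('Monitor',), ('Notebook',), ('Shelf',), ('Stapler',)]

Reason: OR vs IN are equivalent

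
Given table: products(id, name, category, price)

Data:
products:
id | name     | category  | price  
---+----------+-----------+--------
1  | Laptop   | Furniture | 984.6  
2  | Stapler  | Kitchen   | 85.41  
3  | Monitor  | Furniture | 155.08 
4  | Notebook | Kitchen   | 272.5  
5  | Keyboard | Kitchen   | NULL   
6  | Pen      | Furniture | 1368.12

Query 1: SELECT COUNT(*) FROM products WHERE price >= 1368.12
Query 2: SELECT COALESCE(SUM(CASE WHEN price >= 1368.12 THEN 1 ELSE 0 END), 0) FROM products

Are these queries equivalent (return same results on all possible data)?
Yes, equivalent

Both queries return: [(1,)]

Reason: COUNT with WHERE vs conditional SUM (COALESCE handles empty-table NULL)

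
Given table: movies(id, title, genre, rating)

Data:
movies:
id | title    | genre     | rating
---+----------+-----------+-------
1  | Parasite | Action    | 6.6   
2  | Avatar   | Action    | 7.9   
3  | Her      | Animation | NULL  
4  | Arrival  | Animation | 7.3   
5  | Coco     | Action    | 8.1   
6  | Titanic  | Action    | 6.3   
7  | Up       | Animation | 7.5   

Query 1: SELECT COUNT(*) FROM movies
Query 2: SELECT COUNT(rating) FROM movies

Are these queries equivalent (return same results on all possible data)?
No, not equivalent

Query 1 returns: [(7,)]
Query 2 returns: [(6,)]

Reason: COUNT(*) includes NULLs, COUNT(column) excludes them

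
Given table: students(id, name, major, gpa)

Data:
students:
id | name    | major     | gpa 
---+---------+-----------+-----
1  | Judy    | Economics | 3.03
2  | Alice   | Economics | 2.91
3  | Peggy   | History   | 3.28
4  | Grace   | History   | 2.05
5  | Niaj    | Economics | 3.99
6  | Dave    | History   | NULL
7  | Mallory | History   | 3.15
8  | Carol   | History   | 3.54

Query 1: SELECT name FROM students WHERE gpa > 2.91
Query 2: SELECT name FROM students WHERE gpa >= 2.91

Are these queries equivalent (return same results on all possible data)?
No, not equivalent

Query 1 returns: [('Judy',), ('Peggy',), ('Niaj',), ('Mallory',), ('Carol',)]
Query 2 returns: [('Judy',), ('Alice',), ('Peggy',), ('Niaj',), ('Mallory',), ('Carol',)]

Reason: > vs >= gives different results when gpa = 2.91 exists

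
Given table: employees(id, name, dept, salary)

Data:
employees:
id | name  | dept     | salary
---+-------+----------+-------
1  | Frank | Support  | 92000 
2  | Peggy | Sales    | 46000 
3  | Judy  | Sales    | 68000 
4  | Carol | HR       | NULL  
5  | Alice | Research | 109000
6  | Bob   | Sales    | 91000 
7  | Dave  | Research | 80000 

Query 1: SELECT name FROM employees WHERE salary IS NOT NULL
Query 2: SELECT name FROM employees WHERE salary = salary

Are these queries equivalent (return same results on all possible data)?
Yes, equivalent

Both queries return: [('Alice',), ('Bob',), ('Dave',), ('Frank',), ('Judy',), ('Peggy',)]

Reason: IS NOT NULL vs self-equality (both exclude NULLs)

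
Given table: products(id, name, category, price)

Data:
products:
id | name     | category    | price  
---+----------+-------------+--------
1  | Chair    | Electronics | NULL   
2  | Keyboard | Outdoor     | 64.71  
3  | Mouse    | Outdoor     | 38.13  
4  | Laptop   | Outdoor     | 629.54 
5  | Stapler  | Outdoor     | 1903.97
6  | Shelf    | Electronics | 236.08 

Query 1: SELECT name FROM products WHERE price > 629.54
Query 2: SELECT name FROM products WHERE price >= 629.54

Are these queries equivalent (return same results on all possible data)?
No, not equivalent

Query 1 returns: [('Stapler',)]
Query 2 returns: [('Laptop',), ('Stapler',)]

Reason: > vs >= gives different results when price = 629.54 exists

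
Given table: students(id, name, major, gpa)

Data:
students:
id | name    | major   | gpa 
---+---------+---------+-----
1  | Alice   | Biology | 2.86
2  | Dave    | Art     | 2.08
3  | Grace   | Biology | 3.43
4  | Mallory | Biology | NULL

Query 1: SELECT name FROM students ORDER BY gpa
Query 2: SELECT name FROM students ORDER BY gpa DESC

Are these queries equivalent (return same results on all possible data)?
No, not equivalent

Query 1 returns: [('Mallory',), ('Dave',), ('Alice',), ('Grace',)]
Query 2 returns: [('Grace',), ('Alice',), ('Dave',), ('Mallory',)]

Reason: ASC vs DESC gives opposite ordering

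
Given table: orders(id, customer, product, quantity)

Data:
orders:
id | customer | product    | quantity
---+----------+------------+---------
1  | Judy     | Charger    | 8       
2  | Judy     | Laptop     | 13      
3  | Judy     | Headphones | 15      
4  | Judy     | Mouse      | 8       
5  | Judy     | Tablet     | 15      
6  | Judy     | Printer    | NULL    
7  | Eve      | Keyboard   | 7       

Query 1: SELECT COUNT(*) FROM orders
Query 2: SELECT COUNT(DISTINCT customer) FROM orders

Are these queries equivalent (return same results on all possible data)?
No, not equivalent

Query 1 returns: [(7,)]
Query 2 returns: [(2,)]

Reason: COUNT(*) counts rows, COUNT(DISTINCT customer) counts unique customers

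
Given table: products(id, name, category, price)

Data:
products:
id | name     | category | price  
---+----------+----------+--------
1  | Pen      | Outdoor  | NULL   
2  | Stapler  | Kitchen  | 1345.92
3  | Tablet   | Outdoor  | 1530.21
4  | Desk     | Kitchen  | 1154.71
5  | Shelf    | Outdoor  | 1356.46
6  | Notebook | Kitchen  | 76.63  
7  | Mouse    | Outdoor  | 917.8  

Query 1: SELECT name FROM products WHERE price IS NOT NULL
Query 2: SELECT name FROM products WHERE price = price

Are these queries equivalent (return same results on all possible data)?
Yes, equivalent

Both queries return: [('Desk',), ('Mouse',), ('Notebook',), ('Shelf',), ('Stapler',), ('Tablet',)]

Reason: IS NOT NULL vs self-equality (both exclude NULLs)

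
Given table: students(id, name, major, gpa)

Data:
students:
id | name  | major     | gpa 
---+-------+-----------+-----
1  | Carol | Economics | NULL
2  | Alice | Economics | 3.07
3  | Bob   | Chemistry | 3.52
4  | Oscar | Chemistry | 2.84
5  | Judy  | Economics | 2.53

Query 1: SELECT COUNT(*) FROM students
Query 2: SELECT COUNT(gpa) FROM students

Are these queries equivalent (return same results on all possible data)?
No, not equivalent

Query 1 returns: [(5,)]
Query 2 returns: [(4,)]

Reason: COUNT(*) includes NULLs, COUNT(column) excludes them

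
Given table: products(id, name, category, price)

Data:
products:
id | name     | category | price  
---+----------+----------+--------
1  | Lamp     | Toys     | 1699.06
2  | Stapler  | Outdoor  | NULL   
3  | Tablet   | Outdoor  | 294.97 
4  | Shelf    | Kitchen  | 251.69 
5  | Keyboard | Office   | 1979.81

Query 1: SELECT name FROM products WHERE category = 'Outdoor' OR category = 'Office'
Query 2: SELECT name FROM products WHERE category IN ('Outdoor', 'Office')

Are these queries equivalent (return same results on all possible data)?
Yes, equivalent

Both queries return: [('Keyboard',), ('Stapler',), ('Tablet',)]

Reason: OR vs IN are equivalent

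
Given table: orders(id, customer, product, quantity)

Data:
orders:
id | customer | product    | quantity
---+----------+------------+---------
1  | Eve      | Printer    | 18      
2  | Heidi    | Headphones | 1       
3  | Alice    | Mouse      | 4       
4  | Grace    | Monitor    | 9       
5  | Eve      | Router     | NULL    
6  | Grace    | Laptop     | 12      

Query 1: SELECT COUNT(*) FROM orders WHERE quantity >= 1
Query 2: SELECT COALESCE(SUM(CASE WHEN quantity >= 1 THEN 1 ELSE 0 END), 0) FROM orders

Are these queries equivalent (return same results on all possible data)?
Yes, equivalent

Both queries return: [(5,)]

Reason: COUNT with WHERE vs conditional SUM (COALESCE handles empty-table NULL)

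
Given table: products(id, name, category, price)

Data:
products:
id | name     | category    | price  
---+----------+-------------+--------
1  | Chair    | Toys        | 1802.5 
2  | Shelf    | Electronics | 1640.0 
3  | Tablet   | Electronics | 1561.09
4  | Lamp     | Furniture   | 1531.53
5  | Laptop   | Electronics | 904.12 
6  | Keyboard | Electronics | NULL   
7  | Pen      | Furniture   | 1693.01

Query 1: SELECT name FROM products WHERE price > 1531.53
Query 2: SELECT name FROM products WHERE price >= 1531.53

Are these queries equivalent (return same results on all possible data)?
No, not equivalent

Query 1 returns: [('Chair',), ('Shelf',), ('Tablet',), ('Pen',)]
Query 2 returns: [('Chair',), ('Shelf',), ('Tablet',), ('Lamp',), ('Pen',)]

Reason: > vs >= gives different results when price = 1531.53 exists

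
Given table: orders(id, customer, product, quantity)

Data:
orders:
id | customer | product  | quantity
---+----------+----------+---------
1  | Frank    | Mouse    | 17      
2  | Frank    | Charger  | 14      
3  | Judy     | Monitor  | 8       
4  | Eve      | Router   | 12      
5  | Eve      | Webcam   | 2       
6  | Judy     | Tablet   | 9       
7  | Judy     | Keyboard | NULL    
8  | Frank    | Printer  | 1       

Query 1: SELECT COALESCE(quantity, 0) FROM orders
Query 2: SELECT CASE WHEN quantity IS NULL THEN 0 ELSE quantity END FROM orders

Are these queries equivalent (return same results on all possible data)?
Yes, equivalent

Both queries return: [(0,), (1,), (2,), (8,), (9,), (12,), (14,), (17,)]

Reason: COALESCE vs CASE for NULL handling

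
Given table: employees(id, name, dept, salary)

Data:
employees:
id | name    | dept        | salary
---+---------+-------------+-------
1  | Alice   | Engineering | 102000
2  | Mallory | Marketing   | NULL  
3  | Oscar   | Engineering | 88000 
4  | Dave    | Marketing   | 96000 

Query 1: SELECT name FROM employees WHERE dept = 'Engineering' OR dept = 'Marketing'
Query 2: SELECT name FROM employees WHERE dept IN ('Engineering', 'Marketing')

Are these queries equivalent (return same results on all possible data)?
Yes, equivalent

Both queries return: [('Alice',), ('Dave',), ('Mallory',), ('Oscar',)]

Reason: OR vs IN are equivalent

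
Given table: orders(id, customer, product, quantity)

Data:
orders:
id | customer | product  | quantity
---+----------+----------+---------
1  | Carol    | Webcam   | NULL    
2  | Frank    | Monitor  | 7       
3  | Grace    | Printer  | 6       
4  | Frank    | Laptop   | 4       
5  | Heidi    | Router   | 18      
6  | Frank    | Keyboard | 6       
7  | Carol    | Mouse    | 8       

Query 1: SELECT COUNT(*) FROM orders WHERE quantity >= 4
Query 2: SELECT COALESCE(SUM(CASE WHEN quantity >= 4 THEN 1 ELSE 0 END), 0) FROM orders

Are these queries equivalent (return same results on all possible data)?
Yes, equivalent

Both queries return: [(6,)]

Reason: COUNT with WHERE vs conditional SUM (COALESCE handles empty-table NULL)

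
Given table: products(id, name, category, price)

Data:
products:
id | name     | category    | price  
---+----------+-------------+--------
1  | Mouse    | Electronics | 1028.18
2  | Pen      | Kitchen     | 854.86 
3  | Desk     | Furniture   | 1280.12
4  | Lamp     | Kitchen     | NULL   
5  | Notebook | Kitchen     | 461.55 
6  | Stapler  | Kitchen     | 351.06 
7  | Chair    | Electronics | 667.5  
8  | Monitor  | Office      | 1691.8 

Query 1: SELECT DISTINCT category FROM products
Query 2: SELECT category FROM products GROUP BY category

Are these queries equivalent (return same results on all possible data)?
Yes, equivalent

Both queries return: [('Electronics',), ('Furniture',), ('Kitchen',), ('Office',)]

Reason: Both get unique categorys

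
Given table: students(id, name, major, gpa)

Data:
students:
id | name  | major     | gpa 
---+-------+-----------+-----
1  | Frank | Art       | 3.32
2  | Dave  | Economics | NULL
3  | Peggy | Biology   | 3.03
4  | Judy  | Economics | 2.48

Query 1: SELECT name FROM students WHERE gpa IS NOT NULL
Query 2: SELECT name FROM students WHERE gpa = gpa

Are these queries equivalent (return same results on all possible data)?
Yes, equivalent

Both queries return: [('Frank',), ('Judy',), ('Peggy',)]

Reason: IS NOT NULL vs self-equality (both exclude NULLs)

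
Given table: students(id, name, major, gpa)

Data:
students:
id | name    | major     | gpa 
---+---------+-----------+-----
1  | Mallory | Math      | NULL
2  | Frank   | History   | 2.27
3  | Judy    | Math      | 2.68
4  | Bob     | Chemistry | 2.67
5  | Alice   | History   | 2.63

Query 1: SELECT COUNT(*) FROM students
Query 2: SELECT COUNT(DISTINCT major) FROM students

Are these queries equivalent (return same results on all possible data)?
No, not equivalent

Query 1 returns: [(5,)]
Query 2 returns: [(3,)]

Reason: COUNT(*) counts rows, COUNT(DISTINCT major) counts unique majors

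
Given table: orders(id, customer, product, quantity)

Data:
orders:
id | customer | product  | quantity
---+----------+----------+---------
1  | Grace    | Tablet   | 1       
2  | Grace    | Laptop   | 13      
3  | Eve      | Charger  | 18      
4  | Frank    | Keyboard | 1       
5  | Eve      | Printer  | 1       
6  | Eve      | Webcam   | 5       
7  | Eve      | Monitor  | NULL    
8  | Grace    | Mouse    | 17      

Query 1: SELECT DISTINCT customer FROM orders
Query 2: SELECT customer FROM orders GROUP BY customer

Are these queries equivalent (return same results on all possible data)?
Yes, equivalent

Both queries return: [('Eve',), ('Frank',), ('Grace',)]

Reason: Both get unique customers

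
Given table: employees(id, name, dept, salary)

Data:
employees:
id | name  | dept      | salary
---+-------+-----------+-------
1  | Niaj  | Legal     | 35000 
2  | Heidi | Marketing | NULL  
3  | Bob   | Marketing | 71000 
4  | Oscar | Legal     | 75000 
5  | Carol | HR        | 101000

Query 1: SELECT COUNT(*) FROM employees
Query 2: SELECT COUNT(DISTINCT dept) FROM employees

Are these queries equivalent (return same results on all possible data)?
No, not equivalent

Query 1 returns: [(5,)]
Query 2 returns: [(3,)]

Reason: COUNT(*) counts rows, COUNT(DISTINCT dept) counts unique depts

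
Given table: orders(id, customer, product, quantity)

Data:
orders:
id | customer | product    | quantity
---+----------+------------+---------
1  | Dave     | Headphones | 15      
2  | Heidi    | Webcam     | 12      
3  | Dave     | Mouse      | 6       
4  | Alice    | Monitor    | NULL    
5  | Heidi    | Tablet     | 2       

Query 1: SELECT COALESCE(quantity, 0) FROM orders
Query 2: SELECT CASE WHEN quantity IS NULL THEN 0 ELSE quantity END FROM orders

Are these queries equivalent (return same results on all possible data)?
Yes, equivalent

Both queries return: [(0,), (2,), (6,), (12,), (15,)]

Reason: COALESCE vs CASE for NULL handling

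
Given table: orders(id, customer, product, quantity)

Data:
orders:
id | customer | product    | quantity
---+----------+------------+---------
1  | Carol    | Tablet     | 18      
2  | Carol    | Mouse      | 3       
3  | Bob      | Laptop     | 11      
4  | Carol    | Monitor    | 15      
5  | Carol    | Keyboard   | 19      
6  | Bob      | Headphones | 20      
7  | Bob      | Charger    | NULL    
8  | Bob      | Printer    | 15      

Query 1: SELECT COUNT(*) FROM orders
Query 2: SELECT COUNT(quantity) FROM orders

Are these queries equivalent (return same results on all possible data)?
No, not equivalent

Query 1 returns: [(8,)]
Query 2 returns: [(7,)]

Reason: COUNT(*) includes NULLs, COUNT(column) excludes them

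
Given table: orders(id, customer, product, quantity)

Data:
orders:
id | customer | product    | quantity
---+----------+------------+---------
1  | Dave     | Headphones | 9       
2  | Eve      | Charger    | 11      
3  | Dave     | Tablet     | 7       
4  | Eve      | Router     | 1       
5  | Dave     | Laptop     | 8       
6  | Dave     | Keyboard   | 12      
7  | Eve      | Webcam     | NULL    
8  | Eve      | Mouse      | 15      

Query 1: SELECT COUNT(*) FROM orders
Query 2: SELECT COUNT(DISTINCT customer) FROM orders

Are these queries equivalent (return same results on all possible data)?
No, not equivalent

Query 1 returns: [(8,)]
Query 2 returns: [(2,)]

Reason: COUNT(*) counts rows, COUNT(DISTINCT customer) counts unique customers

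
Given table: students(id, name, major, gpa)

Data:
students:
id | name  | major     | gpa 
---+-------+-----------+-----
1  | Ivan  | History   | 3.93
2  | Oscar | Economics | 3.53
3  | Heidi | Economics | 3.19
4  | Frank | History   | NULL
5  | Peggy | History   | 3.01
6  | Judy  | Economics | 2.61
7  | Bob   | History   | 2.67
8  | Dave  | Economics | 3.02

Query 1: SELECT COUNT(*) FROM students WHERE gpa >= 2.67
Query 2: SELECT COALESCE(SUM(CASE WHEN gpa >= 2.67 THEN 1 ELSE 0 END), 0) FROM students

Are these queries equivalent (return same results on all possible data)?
Yes, equivalent

Both queries return: [(6,)]

Reason: COUNT with WHERE vs conditional SUM (COALESCE handles empty-table NULL)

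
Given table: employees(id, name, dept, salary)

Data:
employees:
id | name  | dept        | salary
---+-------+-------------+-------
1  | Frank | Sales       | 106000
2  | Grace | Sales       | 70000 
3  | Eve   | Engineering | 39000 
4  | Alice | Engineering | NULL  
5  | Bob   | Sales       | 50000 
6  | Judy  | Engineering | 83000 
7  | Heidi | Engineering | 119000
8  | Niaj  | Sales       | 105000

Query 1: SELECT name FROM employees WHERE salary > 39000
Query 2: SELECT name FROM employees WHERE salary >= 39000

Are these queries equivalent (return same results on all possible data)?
No, not equivalent

Query 1 returns: [('Frank',), ('Grace',), ('Bob',), ('Judy',), ('Heidi',), ('Niaj',)]
Query 2 returns: [('Frank',), ('Grace',), ('Eve',), ('Bob',), ('Judy',), ('Heidi',), ('Niaj',)]

Reason: > vs >= gives different results when salary = 39000 exists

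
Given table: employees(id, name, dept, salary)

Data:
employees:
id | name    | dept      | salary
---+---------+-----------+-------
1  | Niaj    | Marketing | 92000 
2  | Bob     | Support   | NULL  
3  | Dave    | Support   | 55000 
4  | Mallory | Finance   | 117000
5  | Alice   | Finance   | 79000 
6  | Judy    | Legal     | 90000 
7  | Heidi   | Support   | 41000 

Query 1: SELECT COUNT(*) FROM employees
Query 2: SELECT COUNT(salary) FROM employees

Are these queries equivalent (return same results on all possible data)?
No, not equivalent

Query 1 returns: [(7,)]
Query 2 returns: [(6,)]

Reason: COUNT(*) includes NULLs, COUNT(column) excludes them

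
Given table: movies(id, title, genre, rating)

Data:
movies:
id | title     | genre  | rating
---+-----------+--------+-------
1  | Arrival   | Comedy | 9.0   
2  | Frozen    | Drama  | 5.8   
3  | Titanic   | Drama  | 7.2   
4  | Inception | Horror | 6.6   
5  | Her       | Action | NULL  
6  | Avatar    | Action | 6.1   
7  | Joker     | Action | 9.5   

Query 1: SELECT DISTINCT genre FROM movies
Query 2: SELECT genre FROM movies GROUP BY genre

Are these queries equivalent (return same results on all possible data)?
Yes, equivalent

Both queries return: [('Action',), ('Comedy',), ('Drama',), ('Horror',)]

Reason: Both get unique genres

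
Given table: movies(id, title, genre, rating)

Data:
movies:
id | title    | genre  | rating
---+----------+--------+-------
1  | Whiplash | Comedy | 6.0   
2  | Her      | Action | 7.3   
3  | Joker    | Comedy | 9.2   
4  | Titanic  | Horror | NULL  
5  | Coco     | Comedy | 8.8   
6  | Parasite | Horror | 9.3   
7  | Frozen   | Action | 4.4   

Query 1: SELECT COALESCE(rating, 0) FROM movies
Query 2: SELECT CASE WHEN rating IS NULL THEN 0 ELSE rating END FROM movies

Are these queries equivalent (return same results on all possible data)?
Yes, equivalent

Both queries return: [(0,), (4.4,), (6.0,), (7.3,), (8.8,), (9.2,), (9.3,)]

Reason: COALESCE vs CASE for NULL handling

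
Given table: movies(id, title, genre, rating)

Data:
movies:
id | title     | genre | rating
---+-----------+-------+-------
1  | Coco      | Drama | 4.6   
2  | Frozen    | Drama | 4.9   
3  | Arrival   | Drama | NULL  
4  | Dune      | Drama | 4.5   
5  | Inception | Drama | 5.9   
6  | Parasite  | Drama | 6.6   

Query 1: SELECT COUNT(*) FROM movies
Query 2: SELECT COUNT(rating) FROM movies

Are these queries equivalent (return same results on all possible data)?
No, not equivalent

Query 1 returns: [(6,)]
Query 2 returns: [(5,)]

Reason: COUNT(*) includes NULLs, COUNT(column) excludes them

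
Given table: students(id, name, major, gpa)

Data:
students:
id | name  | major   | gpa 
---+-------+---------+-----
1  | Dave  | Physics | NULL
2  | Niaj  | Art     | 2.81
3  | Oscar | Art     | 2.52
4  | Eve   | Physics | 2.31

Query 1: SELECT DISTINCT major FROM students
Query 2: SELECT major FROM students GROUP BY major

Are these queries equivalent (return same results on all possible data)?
Yes, equivalent

Both queries return: [('Art',), ('Physics',)]

Reason: Both get unique majors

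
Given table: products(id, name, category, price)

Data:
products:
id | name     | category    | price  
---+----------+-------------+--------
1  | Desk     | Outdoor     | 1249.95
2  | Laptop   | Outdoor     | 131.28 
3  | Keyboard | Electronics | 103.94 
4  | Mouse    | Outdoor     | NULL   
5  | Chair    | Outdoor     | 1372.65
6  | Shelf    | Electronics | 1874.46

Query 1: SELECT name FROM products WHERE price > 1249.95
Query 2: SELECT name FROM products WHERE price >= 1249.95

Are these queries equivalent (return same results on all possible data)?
No, not equivalent

Query 1 returns: [('Chair',), ('Shelf',)]
Query 2 returns: [('Desk',), ('Chair',), ('Shelf',)]

Reason: > vs >= gives different results when price = 1249.95 exists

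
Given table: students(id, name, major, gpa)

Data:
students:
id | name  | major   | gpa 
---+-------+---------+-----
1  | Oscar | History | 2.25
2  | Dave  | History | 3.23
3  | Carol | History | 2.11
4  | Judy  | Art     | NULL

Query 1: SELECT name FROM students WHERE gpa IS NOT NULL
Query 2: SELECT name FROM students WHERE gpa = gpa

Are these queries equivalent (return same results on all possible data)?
Yes, equivalent

Both queries return: [('Carol',), ('Dave',), ('Oscar',)]

Reason: IS NOT NULL vs self-equality (both exclude NULLs)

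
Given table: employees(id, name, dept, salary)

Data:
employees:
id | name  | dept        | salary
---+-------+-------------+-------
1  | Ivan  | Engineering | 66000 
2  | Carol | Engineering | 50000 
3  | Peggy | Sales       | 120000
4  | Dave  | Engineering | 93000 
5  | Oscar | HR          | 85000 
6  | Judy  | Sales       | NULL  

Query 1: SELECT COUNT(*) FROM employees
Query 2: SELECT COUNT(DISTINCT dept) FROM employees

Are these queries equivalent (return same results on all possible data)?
No, not equivalent

Query 1 returns: [(6,)]
Query 2 returns: [(3,)]

Reason: COUNT(*) counts rows, COUNT(DISTINCT dept) counts unique depts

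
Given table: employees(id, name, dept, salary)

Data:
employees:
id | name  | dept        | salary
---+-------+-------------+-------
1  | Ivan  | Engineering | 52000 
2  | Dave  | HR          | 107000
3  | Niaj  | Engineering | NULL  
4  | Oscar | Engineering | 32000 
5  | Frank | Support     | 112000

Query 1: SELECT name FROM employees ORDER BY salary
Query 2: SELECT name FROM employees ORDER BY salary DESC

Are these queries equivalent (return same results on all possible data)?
No, not equivalent

Query 1 returns: [('Niaj',), ('Oscar',), ('Ivan',), ('Dave',), ('Frank',)]
Query 2 returns: [('Frank',), ('Dave',), ('Ivan',), ('Oscar',), ('Niaj',)]

Reason: ASC vs DESC gives opposite ordering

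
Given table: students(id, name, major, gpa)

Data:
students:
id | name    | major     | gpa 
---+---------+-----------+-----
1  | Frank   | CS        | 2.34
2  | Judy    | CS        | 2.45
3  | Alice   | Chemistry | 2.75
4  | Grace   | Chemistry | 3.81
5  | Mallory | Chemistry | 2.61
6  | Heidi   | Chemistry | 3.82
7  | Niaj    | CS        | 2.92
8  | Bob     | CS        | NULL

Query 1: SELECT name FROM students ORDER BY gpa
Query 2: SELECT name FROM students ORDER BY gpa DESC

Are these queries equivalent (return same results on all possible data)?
No, not equivalent

Query 1 returns: [('Bob',), ('Frank',), ('Judy',), ('Mallory',), ('Alice',), ('Niaj',), ('Grace',), ('Heidi',)]
Query 2 returns: [('Heidi',), ('Grace',), ('Niaj',), ('Alice',), ('Mallory',), ('Judy',), ('Frank',), ('Bob',)]

Reason: ASC vs DESC gives opposite ordering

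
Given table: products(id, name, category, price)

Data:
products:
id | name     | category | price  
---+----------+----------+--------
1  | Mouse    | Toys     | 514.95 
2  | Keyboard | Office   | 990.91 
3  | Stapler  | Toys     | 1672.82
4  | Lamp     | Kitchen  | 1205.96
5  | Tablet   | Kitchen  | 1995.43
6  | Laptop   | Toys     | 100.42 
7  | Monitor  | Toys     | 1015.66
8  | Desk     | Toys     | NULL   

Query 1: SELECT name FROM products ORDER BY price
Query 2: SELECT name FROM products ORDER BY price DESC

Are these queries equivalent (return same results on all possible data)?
No, not equivalent

Query 1 returns: [('Desk',), ('Laptop',), ('Mouse',), ('Keyboard',), ('Monitor',), ('Lamp',), ('Stapler',), ('Tablet',)]
Query 2 returns: [('Tablet',), ('Stapler',), ('Lamp',), ('Monitor',), ('Keyboard',), ('Mouse',), ('Laptop',), ('Desk',)]

Reason: ASC vs DESC gives opposite ordering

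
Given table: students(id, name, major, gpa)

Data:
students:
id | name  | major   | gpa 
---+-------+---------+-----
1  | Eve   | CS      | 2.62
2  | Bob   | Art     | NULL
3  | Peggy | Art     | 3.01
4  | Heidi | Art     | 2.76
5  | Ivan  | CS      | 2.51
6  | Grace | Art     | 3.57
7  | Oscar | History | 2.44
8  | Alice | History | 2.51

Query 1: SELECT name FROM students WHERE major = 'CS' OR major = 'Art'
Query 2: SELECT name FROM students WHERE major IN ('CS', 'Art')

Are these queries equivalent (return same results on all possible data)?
Yes, equivalent

Both queries return: [('Bob',), ('Eve',), ('Grace',), ('Heidi',), ('Ivan',), ('Peggy',)]

Reason: OR vs IN are equivalent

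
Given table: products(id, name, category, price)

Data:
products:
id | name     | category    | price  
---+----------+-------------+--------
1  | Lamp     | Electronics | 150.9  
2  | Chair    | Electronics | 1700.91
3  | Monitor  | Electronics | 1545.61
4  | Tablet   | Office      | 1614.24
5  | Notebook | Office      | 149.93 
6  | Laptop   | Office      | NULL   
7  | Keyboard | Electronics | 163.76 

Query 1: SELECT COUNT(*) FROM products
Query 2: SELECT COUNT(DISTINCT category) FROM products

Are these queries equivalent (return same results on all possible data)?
No, not equivalent

Query 1 returns: [(7,)]
Query 2 returns: [(2,)]

Reason: COUNT(*) counts rows, COUNT(DISTINCT category) counts unique categorys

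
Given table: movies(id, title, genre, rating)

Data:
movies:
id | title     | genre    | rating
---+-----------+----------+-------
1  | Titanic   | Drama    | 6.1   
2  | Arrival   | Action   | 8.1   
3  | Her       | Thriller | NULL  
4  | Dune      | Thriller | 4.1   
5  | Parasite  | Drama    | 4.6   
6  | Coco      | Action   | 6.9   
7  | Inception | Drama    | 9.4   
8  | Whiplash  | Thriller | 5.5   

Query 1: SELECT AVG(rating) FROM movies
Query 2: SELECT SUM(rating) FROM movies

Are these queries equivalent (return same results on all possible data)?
No, not equivalent

Query 1 returns: [(6.385714285714286,)]
Query 2 returns: [(44.7,)]

Reason: AVG vs SUM give different aggregate values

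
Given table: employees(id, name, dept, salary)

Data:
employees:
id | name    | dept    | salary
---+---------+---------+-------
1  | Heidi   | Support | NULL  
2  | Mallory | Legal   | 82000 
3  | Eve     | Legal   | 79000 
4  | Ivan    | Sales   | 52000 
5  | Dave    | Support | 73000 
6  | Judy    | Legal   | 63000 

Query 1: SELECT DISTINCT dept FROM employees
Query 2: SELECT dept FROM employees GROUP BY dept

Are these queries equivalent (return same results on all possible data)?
Yes, equivalent

Both queries return: [('Legal',), ('Sales',), ('Support',)]

Reason: Both get unique depts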